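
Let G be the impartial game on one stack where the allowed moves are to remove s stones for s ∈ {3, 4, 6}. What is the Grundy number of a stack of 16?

2

Build the Grundy sequence with g(k) = mex{g(k−s) : s ∈ {3, 4, 6}, s ≤ k}:
k:     0  1  2  3  4  5  6  7  8  9 10 11 12 13 14 15 16
g(k):  0  0  0  1  1  1  2  2  2  0  0  0  1  1  1  2  2
So g(16) = 2.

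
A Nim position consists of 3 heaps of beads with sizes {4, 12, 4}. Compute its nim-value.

12

Nim-sum: 4 XOR 12 XOR 4 = 12.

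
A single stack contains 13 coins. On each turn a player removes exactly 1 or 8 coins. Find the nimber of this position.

0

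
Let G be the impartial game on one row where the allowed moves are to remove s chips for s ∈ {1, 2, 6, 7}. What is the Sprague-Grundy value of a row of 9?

1

Grundy values for subtraction set {1, 2, 6, 7}:
k:     0  1  2  3  4  5  6  7  8  9
g(k):  0  1  2  0  1  2  3  4  0  1
So g(9) = 1.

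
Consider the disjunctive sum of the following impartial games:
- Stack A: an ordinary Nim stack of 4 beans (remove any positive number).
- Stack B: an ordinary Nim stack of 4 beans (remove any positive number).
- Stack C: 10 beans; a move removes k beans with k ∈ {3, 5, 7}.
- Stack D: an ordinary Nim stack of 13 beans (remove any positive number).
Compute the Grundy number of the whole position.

Stack A is a plain Nim stack of size 4, so its Grundy value is 4.
Stack B is a plain Nim stack of size 4, so its Grundy value is 4.
Build the Grundy sequence for stack C with g(k) = mex{g(k−s) : s ∈ {3, 5, 7}, s ≤ k}:
g(0) = mex{} = 0
g(1) = mex{} = 0
g(2) = mex{} = 0
g(3) = mex{0} = 1
g(4) = mex{0} = 1
g(5) = mex{0} = 1
g(6) = mex{0,1} = 2
g(7) = mex{0,1} = 2
g(8) = mex{0,1} = 2
g(9) = mex{0,1,2} = 3
g(10) = mex{1,2} = 0
So g(10) = 0.
Stack D is a plain Nim stack of size 13, so its Grundy value is 13.
The value of a disjunctive sum is the nim-sum of the parts.
Combined value = 4 ⊕ 4 ⊕ 0 ⊕ 13 = 13.

13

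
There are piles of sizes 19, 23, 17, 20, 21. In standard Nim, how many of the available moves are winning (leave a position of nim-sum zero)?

Nim-sum: 19 XOR 23 XOR 17 XOR 20 XOR 21 = 20.
The overall nim-sum is X = 20. A pile of size p has a winning move iff p XOR X < p (reduce it to p XOR X).
  19: 19 XOR 20 = 7 < 19 — winning move (to 7).
  23: 23 XOR 20 = 3 < 23 — winning move (to 3).
  17: 17 XOR 20 = 5 < 17 — winning move (to 5).
  20: 20 XOR 20 = 0 < 20 — winning move (to 0).
  21: 21 XOR 20 = 1 < 21 — winning move (to 1).
That gives 5 winning moves.

5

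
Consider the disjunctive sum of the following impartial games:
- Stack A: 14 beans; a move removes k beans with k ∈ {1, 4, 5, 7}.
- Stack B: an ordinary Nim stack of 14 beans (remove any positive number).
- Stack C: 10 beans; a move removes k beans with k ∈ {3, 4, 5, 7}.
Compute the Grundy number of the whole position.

12

Build the Grundy sequence for stack A with g(k) = mex{g(k−s) : s ∈ {1, 4, 5, 7}, s ≤ k}:
k:     0  1  2  3  4  5  6  7  8  9 10 11 12 13 14
g(k):  0  1  0  1  2  3  2  3  0  1  0  1  2  3  2
So g(14) = 2.
Stack B is a plain Nim stack of size 14, so its Grundy value is 14.
Grundy values for stack C (subtraction set {3, 4, 5, 7}):
k:     0  1  2  3  4  5  6  7  8  9 10
g(k):  0  0  0  1  1  1  2  2  2  3  0
So g(10) = 0.
The value of a disjunctive sum is the nim-sum of the parts.
Combined value = 2 XOR 14 XOR 0 = 12.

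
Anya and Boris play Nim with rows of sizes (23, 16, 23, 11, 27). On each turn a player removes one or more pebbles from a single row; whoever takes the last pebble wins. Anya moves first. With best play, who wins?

Compute the nim-sum pairwise:
23 ^ 16 = 7
7 ^ 23 = 16
16 ^ 11 = 27
27 ^ 27 = 0
The nim-sum is 0, so this is a P-position: the player to move is in a losing position under optimal play; Anya is about to move from it and so loses — Boris wins.

Boris wins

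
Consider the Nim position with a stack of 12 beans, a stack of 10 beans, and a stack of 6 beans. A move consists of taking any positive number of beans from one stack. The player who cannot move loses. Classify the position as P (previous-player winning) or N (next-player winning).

P-position

Nim-sum: 12 ^ 10 ^ 6 = 0.
The nim-sum is 0, so this is a P-position: the player to move is in a losing position under optimal play.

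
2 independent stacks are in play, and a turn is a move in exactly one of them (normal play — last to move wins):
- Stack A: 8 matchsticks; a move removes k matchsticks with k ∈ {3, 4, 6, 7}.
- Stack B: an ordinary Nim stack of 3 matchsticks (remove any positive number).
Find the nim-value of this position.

For stack A, compute g(0), g(1), … with moves {3, 4, 6, 7}:
k:     0  1  2  3  4  5  6  7  8
g(k):  0  0  0  1  1  1  2  2  2
So g(8) = 2.
Stack B is a plain Nim stack of size 3, so its Grundy value is 3.
The value of a disjunctive sum is the nim-sum of the parts.
Combined value = 2 ⊕ 3 = 1.

1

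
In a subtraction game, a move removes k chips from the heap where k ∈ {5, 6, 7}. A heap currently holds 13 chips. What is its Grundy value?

0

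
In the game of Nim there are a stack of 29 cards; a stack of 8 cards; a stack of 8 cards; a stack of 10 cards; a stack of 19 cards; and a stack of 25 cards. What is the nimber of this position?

Write each in binary and XOR column by column:
  11101  (29)
  01000  (8)
  01000  (8)
  01010  (10)
  10011  (19)
  11001  (25)
  -----
  11101  (29)

29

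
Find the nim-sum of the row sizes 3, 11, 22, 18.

12

Bitwise XOR of the heap sizes:
  00011  (3)
  01011  (11)
  10110  (22)
  10010  (18)
  -----
  01100  (12)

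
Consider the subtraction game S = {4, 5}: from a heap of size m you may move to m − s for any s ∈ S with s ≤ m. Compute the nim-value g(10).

0

Build the Grundy sequence with g(k) = mex{g(k−s) : s ∈ {4, 5}, s ≤ k}:
k:     0  1  2  3  4  5  6  7  8  9 10
g(k):  0  0  0  0  1  1  1  1  2  0  0
So g(10) = 0.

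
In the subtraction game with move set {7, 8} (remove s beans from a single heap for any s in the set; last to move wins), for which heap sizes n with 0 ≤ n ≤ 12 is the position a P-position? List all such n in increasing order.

0, 1, 2, 3, 4, 5, 6

Build the Grundy sequence with g(k) = mex{g(k−s) : s ∈ {7, 8}, s ≤ k}:
g(0) = mex{} = 0
g(1) = mex{} = 0
g(2) = mex{} = 0
g(3) = mex{} = 0
g(4) = mex{} = 0
g(5) = mex{} = 0
g(6) = mex{} = 0
g(7) = mex{0} = 1
g(8) = mex{0} = 1
g(9) = mex{0} = 1
g(10) = mex{0} = 1
g(11) = mex{0} = 1
g(12) = mex{0} = 1
The P-positions (g = 0) in 0..12 are 0, 1, 2, 3, 4, 5, 6.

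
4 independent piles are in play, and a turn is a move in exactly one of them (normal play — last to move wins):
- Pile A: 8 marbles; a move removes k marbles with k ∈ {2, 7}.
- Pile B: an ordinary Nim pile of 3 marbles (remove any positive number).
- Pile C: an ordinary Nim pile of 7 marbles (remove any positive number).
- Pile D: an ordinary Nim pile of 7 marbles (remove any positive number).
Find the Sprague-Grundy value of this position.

1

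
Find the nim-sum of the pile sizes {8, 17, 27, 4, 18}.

20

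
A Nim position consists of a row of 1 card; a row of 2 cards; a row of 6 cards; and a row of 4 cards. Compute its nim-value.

1

Bitwise XOR of the heap sizes:
  001  (1)
  010  (2)
  110  (6)
  100  (4)
  ---
  001  (1)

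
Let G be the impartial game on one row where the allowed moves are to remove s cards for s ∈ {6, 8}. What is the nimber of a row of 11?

1

Build the Grundy sequence with g(k) = mex{g(k−s) : s ∈ {6, 8}, s ≤ k}:
k:     0  1  2  3  4  5  6  7  8  9 10 11
g(k):  0  0  0  0  0  0  1  1  1  1  1  1
So g(11) = 1.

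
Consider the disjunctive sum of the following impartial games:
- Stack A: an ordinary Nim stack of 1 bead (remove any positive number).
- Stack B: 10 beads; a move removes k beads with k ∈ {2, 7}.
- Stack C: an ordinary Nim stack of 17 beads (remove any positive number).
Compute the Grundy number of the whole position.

Stack A is a plain Nim stack of size 1, so its Grundy value is 1.
For stack B, compute g(0), g(1), … with moves {2, 7}:
k:     0  1  2  3  4  5  6  7  8  9 10
g(k):  0  0  1  1  0  0  1  1  2  0  0
So g(10) = 0.
Stack C is a plain Nim stack of size 17, so its Grundy value is 17.
By the Sprague-Grundy theorem, the Grundy value of a sum of independent games is the XOR of the component values.
Combined value = 1 ⊕ 0 ⊕ 17 = 16.

16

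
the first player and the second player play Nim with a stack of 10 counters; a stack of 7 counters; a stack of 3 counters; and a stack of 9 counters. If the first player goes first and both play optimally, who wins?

the first player wins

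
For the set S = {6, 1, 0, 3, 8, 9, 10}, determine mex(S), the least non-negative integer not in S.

The values 0, 1 are all present; 2 is the first non-negative integer missing from the set.

2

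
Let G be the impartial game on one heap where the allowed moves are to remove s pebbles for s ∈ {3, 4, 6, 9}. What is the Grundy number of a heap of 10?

3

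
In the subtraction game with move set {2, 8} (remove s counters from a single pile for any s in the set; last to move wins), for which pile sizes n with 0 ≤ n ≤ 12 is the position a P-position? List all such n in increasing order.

0, 1, 4, 5, 10, 11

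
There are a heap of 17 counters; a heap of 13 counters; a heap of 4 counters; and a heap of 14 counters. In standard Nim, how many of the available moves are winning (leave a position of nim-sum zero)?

1

In binary:
  10001  (17)
  01101  (13)
  00100  (4)
  01110  (14)
  -----
  10110  (22)
The overall nim-sum is X = 22. A heap of size p has a winning move iff p XOR X < p (reduce it to p XOR X).
  17: 17 XOR 22 = 7 < 17 — winning move (to 7).
  13: 13 XOR 22 = 27 ≥ 13 — no move.
  4: 4 XOR 22 = 18 ≥ 4 — no move.
  14: 14 XOR 22 = 24 ≥ 14 — no move.
That gives 1 winning move.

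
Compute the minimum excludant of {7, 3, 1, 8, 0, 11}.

The values 0, 1 are all present; 2 is the first non-negative integer missing from the set.

2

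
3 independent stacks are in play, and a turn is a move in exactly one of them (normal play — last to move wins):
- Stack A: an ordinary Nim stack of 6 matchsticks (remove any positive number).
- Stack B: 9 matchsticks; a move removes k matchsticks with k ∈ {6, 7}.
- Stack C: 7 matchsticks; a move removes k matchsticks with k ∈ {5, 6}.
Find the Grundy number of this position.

Stack A is a plain Nim stack of size 6, so its Grundy value is 6.
For stack B, compute g(0), g(1), … with moves {6, 7}:
g(0) = mex{} = 0
g(1) = mex{} = 0
g(2) = mex{} = 0
g(3) = mex{} = 0
g(4) = mex{} = 0
g(5) = mex{} = 0
g(6) = mex{0} = 1
g(7) = mex{0} = 1
g(8) = mex{0} = 1
g(9) = mex{0} = 1
So g(9) = 1.
Build the Grundy sequence for stack C with g(k) = mex{g(k−s) : s ∈ {5, 6}, s ≤ k}:
k:     0  1  2  3  4  5  6  7
g(k):  0  0  0  0  0  1  1  1
So g(7) = 1.
The value of a disjunctive sum is the nim-sum of the parts.
Combined value = 6 ⊕ 1 ⊕ 1 = 6.

6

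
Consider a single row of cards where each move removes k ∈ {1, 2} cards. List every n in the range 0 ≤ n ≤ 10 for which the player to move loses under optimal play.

0, 3, 6, 9

Build the Grundy sequence with g(k) = mex{g(k−s) : s ∈ {1, 2}, s ≤ k}:
k:     0  1  2  3  4  5  6  7  8  9 10
g(k):  0  1  2  0  1  2  0  1  2  0  1
The P-positions (g = 0) in 0..10 are 0, 3, 6, 9.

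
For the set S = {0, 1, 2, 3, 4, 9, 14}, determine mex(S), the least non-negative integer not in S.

5

The values 0, 1, 2, 3, 4 are all present; 5 is the first non-negative integer missing from the set.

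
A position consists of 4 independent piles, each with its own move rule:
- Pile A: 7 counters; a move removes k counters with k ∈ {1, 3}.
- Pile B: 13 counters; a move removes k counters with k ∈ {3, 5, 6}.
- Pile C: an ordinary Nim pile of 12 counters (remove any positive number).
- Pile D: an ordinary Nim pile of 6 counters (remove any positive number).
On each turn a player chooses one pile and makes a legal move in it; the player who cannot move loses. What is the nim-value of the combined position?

10

Grundy values for pile A (subtraction set {1, 3}):
g(0) = mex{} = 0
g(1) = mex{0} = 1
g(2) = mex{1} = 0
g(3) = mex{0} = 1
g(4) = mex{1} = 0
g(5) = mex{0} = 1
g(6) = mex{1} = 0
g(7) = mex{0} = 1
So g(7) = 1.
Build the Grundy sequence for pile B with g(k) = mex{g(k−s) : s ∈ {3, 5, 6}, s ≤ k}:
g(0) = mex{} = 0
g(1) = mex{} = 0
g(2) = mex{} = 0
g(3) = mex{0} = 1
g(4) = mex{0} = 1
g(5) = mex{0} = 1
g(6) = mex{0,1} = 2
g(7) = mex{0,1} = 2
g(8) = mex{0,1} = 2
g(9) = mex{1,2} = 0
g(10) = mex{1,2} = 0
g(11) = mex{1,2} = 0
g(12) = mex{0,2} = 1
g(13) = mex{0,2} = 1
So g(13) = 1.
Pile C is a plain Nim pile of size 12, so its Grundy value is 12.
Pile D is a plain Nim pile of size 6, so its Grundy value is 6.
By the Sprague-Grundy theorem, the Grundy value of a sum of independent games is the XOR of the component values.
Combined value = 1 XOR 1 XOR 12 XOR 6 = 10.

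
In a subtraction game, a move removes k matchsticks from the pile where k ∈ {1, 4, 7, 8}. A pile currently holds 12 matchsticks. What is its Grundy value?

1

Compute g(0), g(1), … for moves {1, 4, 7, 8}:
g(0) = mex{} = 0
g(1) = mex{0} = 1
g(2) = mex{1} = 0
g(3) = mex{0} = 1
g(4) = mex{0,1} = 2
g(5) = mex{1,2} = 0
g(6) = mex{0} = 1
g(7) = mex{0,1} = 2
g(8) = mex{0,1,2} = 3
g(9) = mex{0,1,3} = 2
g(10) = mex{0,1,2} = 3
g(11) = mex{1,2,3} = 0
g(12) = mex{0,2,3} = 1
So g(12) = 1.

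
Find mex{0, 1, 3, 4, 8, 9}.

2

The values 0, 1 are all present; 2 is the first non-negative integer missing from the set.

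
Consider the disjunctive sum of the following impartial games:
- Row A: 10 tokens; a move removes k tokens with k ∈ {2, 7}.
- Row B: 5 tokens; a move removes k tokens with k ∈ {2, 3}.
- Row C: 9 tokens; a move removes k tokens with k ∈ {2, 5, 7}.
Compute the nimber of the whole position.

2

For row A, compute g(0), g(1), … with moves {2, 7}:
g(0) = mex{} = 0
g(1) = mex{} = 0
g(2) = mex{0} = 1
g(3) = mex{0} = 1
g(4) = mex{1} = 0
g(5) = mex{1} = 0
g(6) = mex{0} = 1
g(7) = mex{0} = 1
g(8) = mex{0,1} = 2
g(9) = mex{1} = 0
g(10) = mex{1,2} = 0
So g(10) = 0.
Grundy values for row B (subtraction set {2, 3}):
g(0) = mex{} = 0
g(1) = mex{} = 0
g(2) = mex{0} = 1
g(3) = mex{0} = 1
g(4) = mex{0,1} = 2
g(5) = mex{1} = 0
So g(5) = 0.
Grundy values for row C (subtraction set {2, 5, 7}):
g(0) = mex{} = 0
g(1) = mex{} = 0
g(2) = mex{0} = 1
g(3) = mex{0} = 1
g(4) = mex{1} = 0
g(5) = mex{0,1} = 2
g(6) = mex{0} = 1
g(7) = mex{0,1,2} = 3
g(8) = mex{0,1} = 2
g(9) = mex{0,1,3} = 2
So g(9) = 2.
The value of a disjunctive sum is the nim-sum of the parts.
Combined value = 0 XOR 0 XOR 2 = 2.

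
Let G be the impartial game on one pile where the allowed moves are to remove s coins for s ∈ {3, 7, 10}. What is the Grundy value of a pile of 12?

Build the Grundy sequence with g(k) = mex{g(k−s) : s ∈ {3, 7, 10}, s ≤ k}:
g(0) = mex{} = 0
g(1) = mex{} = 0
g(2) = mex{} = 0
g(3) = mex{0} = 1
g(4) = mex{0} = 1
g(5) = mex{0} = 1
g(6) = mex{1} = 0
g(7) = mex{0,1} = 2
g(8) = mex{0,1} = 2
g(9) = mex{0} = 1
g(10) = mex{0,1,2} = 3
g(11) = mex{0,1,2} = 3
g(12) = mex{0,1} = 2
So g(12) = 2.

2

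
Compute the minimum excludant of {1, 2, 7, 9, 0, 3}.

The values 0, 1, 2, 3 are all present; 4 is the first non-negative integer missing from the set.

4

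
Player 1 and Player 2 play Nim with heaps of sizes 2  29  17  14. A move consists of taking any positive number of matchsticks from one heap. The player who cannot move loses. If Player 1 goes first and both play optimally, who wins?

Player 2 wins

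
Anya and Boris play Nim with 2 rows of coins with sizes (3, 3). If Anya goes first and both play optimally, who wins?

Boris wins

In binary:
  11  (3)
  11  (3)
  --
  00  (0)
The nim-sum is 0, so this is a P-position: the player to move is in a losing position under optimal play; Anya is about to move from it and so loses — Boris wins.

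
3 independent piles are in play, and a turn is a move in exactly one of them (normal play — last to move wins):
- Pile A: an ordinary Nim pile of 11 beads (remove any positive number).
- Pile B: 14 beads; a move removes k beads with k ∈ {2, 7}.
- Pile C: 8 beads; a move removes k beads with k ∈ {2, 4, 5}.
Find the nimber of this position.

Pile A is a plain Nim pile of size 11, so its Grundy value is 11.
Build the Grundy sequence for pile B with g(k) = mex{g(k−s) : s ∈ {2, 7}, s ≤ k}:
g(0) = mex{} = 0
g(1) = mex{} = 0
g(2) = mex{0} = 1
g(3) = mex{0} = 1
g(4) = mex{1} = 0
g(5) = mex{1} = 0
g(6) = mex{0} = 1
g(7) = mex{0} = 1
g(8) = mex{0,1} = 2
g(9) = mex{1} = 0
g(10) = mex{1,2} = 0
g(11) = mex{0} = 1
g(12) = mex{0} = 1
g(13) = mex{1} = 0
g(14) = mex{1} = 0
So g(14) = 0.
For pile C, compute g(0), g(1), … with moves {2, 4, 5}:
k:     0  1  2  3  4  5  6  7  8
g(k):  0  0  1  1  2  2  3  0  0
So g(8) = 0.
The value of a disjunctive sum is the nim-sum of the parts.
Combined value = 11 XOR 0 XOR 0 = 11.

11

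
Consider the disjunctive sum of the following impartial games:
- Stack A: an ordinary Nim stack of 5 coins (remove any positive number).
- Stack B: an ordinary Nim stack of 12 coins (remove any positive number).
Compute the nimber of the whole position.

9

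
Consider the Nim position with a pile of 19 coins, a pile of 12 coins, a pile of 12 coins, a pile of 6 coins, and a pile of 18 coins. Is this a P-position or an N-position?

In binary:
  10011  (19)
  01100  (12)
  01100  (12)
  00110  (6)
  10010  (18)
  -----
  00111  (7)
The nim-sum is 7 ≠ 0, so this is an N-position: the player to move can win.

N-position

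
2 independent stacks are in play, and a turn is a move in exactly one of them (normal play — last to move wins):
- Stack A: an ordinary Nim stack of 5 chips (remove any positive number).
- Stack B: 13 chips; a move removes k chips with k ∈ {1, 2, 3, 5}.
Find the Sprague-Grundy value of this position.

4

Stack A is a plain Nim stack of size 5, so its Grundy value is 5.
Grundy values for stack B (subtraction set {1, 2, 3, 5}):
k:     0  1  2  3  4  5  6  7  8  9 10 11 12 13
g(k):  0  1  2  3  0  1  2  3  0  1  2  3  0  1
So g(13) = 1.
By the Sprague-Grundy theorem, the Grundy value of a sum of independent games is the XOR of the component values.
Combined value = 5 XOR 1 = 4.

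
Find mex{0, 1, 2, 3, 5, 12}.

4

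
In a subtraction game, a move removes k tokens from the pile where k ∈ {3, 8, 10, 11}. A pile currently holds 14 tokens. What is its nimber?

2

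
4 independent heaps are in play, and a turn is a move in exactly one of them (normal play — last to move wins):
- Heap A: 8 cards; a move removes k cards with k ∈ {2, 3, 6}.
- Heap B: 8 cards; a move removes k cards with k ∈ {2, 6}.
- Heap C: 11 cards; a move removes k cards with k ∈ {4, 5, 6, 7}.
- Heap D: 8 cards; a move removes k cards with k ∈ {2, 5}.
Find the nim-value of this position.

2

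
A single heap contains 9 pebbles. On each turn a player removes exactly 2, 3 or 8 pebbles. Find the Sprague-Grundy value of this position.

Build the Grundy sequence with g(k) = mex{g(k−s) : s ∈ {2, 3, 8}, s ≤ k}:
k:     0  1  2  3  4  5  6  7  8  9
g(k):  0  0  1  1  2  0  0  1  1  2
So g(9) = 2.

2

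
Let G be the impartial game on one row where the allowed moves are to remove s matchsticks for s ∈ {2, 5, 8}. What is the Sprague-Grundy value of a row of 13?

1

Grundy values for subtraction set {2, 5, 8}:
k:     0  1  2  3  4  5  6  7  8  9 10 11 12 13
g(k):  0  0  1  1  0  2  1  0  2  1  0  0  1  1
So g(13) = 1.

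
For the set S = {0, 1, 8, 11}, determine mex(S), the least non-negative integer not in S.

2

The values 0, 1 are all present; 2 is the first non-negative integer missing from the set.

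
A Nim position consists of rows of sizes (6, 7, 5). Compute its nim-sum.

Bitwise XOR of the heap sizes:
  110  (6)
  111  (7)
  101  (5)
  ---
  100  (4)

4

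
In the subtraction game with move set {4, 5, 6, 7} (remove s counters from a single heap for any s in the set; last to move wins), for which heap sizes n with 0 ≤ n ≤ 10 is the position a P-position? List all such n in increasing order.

0, 1, 2, 3

Build the Grundy sequence with g(k) = mex{g(k−s) : s ∈ {4, 5, 6, 7}, s ≤ k}:
g(0) = mex{} = 0
g(1) = mex{} = 0
g(2) = mex{} = 0
g(3) = mex{} = 0
g(4) = mex{0} = 1
g(5) = mex{0} = 1
g(6) = mex{0} = 1
g(7) = mex{0} = 1
g(8) = mex{0,1} = 2
g(9) = mex{0,1} = 2
g(10) = mex{0,1} = 2
The P-positions (g = 0) in 0..10 are 0, 1, 2, 3.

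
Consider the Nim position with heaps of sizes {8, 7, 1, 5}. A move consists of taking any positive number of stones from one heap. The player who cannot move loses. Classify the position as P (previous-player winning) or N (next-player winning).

Compute the nim-sum pairwise:
8 ⊕ 7 = 15
15 ⊕ 1 = 14
14 ⊕ 5 = 11
The nim-sum is 11 ≠ 0, so this is an N-position: the player to move can win.

N-position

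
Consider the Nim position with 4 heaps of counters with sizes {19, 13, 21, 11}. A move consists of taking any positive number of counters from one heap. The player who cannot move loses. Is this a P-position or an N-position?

P-position

Compute the nim-sum pairwise:
19 XOR 13 = 30
30 XOR 21 = 11
11 XOR 11 = 0
The nim-sum is 0, so this is a P-position: the player to move is in a losing position under optimal play.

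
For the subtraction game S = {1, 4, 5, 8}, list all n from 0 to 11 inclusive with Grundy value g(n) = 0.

Compute g(0), g(1), … for moves {1, 4, 5, 8}:
g(0) = mex{} = 0
g(1) = mex{0} = 1
g(2) = mex{1} = 0
g(3) = mex{0} = 1
g(4) = mex{0,1} = 2
g(5) = mex{0,1,2} = 3
g(6) = mex{0,1,3} = 2
g(7) = mex{0,1,2} = 3
g(8) = mex{0,1,2,3} = 4
g(9) = mex{1,2,3,4} = 0
g(10) = mex{0,2,3} = 1
g(11) = mex{1,2,3} = 0
The P-positions (g = 0) in 0..11 are 0, 2, 9, 11.

0, 2, 9, 11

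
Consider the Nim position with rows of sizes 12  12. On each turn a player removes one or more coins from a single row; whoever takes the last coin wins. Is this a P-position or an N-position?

Compute the nim-sum pairwise:
12 ^ 12 = 0
The nim-sum is 0, so this is a P-position: the player to move is in a losing position under optimal play.

P-position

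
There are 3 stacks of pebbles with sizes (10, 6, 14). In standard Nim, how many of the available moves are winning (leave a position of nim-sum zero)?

Bitwise XOR of the heap sizes:
  1010  (10)
  0110  (6)
  1110  (14)
  ----
  0010  (2)
The overall nim-sum is X = 2. A stack of size p has a winning move iff p XOR X < p (reduce it to p XOR X).
  10: 10 XOR 2 = 8 < 10 — winning move (to 8).
  6: 6 XOR 2 = 4 < 6 — winning move (to 4).
  14: 14 XOR 2 = 12 < 14 — winning move (to 12).
That gives 3 winning moves.

3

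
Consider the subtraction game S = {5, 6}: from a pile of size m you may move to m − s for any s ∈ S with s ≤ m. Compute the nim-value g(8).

1

Grundy values for subtraction set {5, 6}:
g(0) = mex{} = 0
g(1) = mex{} = 0
g(2) = mex{} = 0
g(3) = mex{} = 0
g(4) = mex{} = 0
g(5) = mex{0} = 1
g(6) = mex{0} = 1
g(7) = mex{0} = 1
g(8) = mex{0} = 1
So g(8) = 1.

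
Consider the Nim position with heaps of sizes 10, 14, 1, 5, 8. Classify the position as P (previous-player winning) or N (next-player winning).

N-position

Compute the nim-sum pairwise:
10 ^ 14 = 4
4 ^ 1 = 5
5 ^ 5 = 0
0 ^ 8 = 8
The nim-sum is 8 ≠ 0, so this is an N-position: the player to move can win.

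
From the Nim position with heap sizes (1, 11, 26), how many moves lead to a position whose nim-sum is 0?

1

In binary:
  00001  (1)
  01011  (11)
  11010  (26)
  -----
  10000  (16)
The overall nim-sum is X = 16. A heap of size p has a winning move iff p XOR X < p (reduce it to p XOR X).
  1: 1 XOR 16 = 17 ≥ 1 — no move.
  11: 11 XOR 16 = 27 ≥ 11 — no move.
  26: 26 XOR 16 = 10 < 26 — winning move (to 10).
That gives 1 winning move.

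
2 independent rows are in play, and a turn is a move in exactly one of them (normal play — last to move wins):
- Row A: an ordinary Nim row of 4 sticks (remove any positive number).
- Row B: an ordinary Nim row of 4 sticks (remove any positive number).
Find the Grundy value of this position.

Row A is a plain Nim row of size 4, so its Grundy value is 4.
Row B is a plain Nim row of size 4, so its Grundy value is 4.
By the Sprague-Grundy theorem, the Grundy value of a sum of independent games is the XOR of the component values.
Combined value = 4 ⊕ 4 = 0.

0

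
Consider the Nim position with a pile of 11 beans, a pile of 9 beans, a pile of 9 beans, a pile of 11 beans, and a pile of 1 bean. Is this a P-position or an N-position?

N-position

Compute the nim-sum pairwise:
11 ⊕ 9 = 2
2 ⊕ 9 = 11
11 ⊕ 11 = 0
0 ⊕ 1 = 1
The nim-sum is 1 ≠ 0, so this is an N-position: the player to move can win.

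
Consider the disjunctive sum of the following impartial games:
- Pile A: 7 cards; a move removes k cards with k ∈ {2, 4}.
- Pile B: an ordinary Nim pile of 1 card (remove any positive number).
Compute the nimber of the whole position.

Grundy values for pile A (subtraction set {2, 4}):
g(0) = mex{} = 0
g(1) = mex{} = 0
g(2) = mex{0} = 1
g(3) = mex{0} = 1
g(4) = mex{0,1} = 2
g(5) = mex{0,1} = 2
g(6) = mex{1,2} = 0
g(7) = mex{1,2} = 0
So g(7) = 0.
Pile B is a plain Nim pile of size 1, so its Grundy value is 1.
By the Sprague-Grundy theorem, the Grundy value of a sum of independent games is the XOR of the component values.
Combined value = 0 XOR 1 = 1.

1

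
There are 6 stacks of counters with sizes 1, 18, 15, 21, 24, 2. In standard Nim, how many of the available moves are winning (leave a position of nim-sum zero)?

Compute the nim-sum pairwise:
1 ⊕ 18 = 19
19 ⊕ 15 = 28
28 ⊕ 21 = 9
9 ⊕ 24 = 17
17 ⊕ 2 = 19
The overall nim-sum is X = 19. A stack of size p has a winning move iff p XOR X < p (reduce it to p XOR X).
  1: 1 XOR 19 = 18 ≥ 1 — no move.
  18: 18 XOR 19 = 1 < 18 — winning move (to 1).
  15: 15 XOR 19 = 28 ≥ 15 — no move.
  21: 21 XOR 19 = 6 < 21 — winning move (to 6).
  24: 24 XOR 19 = 11 < 24 — winning move (to 11).
  2: 2 XOR 19 = 17 ≥ 2 — no move.
That gives 3 winning moves.

3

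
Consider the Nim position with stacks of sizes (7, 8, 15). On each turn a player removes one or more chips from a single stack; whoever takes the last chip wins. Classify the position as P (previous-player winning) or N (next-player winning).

P-position

In binary:
  0111  (7)
  1000  (8)
  1111  (15)
  ----
  0000  (0)
The nim-sum is 0, so this is a P-position: the player to move is in a losing position under optimal play.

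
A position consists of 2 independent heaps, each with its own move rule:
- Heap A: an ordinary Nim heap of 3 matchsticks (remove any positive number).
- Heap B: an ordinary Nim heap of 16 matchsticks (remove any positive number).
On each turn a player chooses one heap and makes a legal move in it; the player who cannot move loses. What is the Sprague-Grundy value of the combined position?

19

Heap A is a plain Nim heap of size 3, so its Grundy value is 3.
Heap B is a plain Nim heap of size 16, so its Grundy value is 16.
By the Sprague-Grundy theorem, the Grundy value of a sum of independent games is the XOR of the component values.
Combined value = 3 XOR 16 = 19.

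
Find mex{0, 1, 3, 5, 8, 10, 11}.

The values 0, 1 are all present; 2 is the first non-negative integer missing from the set.

2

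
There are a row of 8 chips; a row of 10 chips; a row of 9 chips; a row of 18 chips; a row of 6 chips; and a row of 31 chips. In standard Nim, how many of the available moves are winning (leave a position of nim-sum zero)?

In binary:
  01000  (8)
  01010  (10)
  01001  (9)
  10010  (18)
  00110  (6)
  11111  (31)
  -----
  00000  (0)
The nim-sum is already 0, so every move leaves a nonzero nim-sum — there are no winning moves.

0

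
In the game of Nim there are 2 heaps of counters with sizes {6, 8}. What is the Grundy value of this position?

14

Compute the nim-sum pairwise:
6 ⊕ 8 = 14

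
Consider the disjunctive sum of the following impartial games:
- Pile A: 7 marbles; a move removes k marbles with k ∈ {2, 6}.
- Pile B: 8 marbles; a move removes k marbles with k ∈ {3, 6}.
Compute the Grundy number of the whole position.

3

Build the Grundy sequence for pile A with g(k) = mex{g(k−s) : s ∈ {2, 6}, s ≤ k}:
k:     0  1  2  3  4  5  6  7
g(k):  0  0  1  1  0  0  1  1
So g(7) = 1.
Grundy values for pile B (subtraction set {3, 6}):
k:     0  1  2  3  4  5  6  7  8
g(k):  0  0  0  1  1  1  2  2  2
So g(8) = 2.
By the Sprague-Grundy theorem, the Grundy value of a sum of independent games is the XOR of the component values.
Combined value = 1 XOR 2 = 3.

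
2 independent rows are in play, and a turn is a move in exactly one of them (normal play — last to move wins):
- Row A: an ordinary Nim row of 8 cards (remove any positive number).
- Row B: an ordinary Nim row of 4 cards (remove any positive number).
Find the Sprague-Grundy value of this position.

Row A is a plain Nim row of size 8, so its Grundy value is 8.
Row B is a plain Nim row of size 4, so its Grundy value is 4.
The value of a disjunctive sum is the nim-sum of the parts.
Combined value = 8 XOR 4 = 12.

12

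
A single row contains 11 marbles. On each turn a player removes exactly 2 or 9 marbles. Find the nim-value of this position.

0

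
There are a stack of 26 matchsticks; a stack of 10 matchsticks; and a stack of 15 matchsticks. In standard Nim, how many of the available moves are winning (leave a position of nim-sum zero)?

1

In binary:
  11010  (26)
  01010  (10)
  01111  (15)
  -----
  11111  (31)
The overall nim-sum is X = 31. A stack of size p has a winning move iff p XOR X < p (reduce it to p XOR X).
  26: 26 XOR 31 = 5 < 26 — winning move (to 5).
  10: 10 XOR 31 = 21 ≥ 10 — no move.
  15: 15 XOR 31 = 16 ≥ 15 — no move.
That gives 1 winning move.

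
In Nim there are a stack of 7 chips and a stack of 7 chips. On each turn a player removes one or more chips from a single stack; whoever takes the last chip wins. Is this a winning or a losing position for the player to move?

Nim-sum: 7 XOR 7 = 0.
The nim-sum is 0, so this is a P-position: the player to move is in a losing position under optimal play.

Losing position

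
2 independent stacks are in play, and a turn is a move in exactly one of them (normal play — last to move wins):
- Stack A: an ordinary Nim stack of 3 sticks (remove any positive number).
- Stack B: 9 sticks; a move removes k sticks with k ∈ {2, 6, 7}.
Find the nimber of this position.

Stack A is a plain Nim stack of size 3, so its Grundy value is 3.
Build the Grundy sequence for stack B with g(k) = mex{g(k−s) : s ∈ {2, 6, 7}, s ≤ k}:
k:     0  1  2  3  4  5  6  7  8  9
g(k):  0  0  1  1  0  0  1  1  2  0
So g(9) = 0.
The value of a disjunctive sum is the nim-sum of the parts.
Combined value = 3 XOR 0 = 3.

3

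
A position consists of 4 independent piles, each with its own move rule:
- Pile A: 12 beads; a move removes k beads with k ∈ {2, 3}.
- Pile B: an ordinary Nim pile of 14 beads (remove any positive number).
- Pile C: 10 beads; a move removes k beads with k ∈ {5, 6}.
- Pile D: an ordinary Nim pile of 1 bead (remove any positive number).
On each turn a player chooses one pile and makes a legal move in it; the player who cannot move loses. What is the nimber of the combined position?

Grundy values for pile A (subtraction set {2, 3}):
g(0) = mex{} = 0
g(1) = mex{} = 0
g(2) = mex{0} = 1
g(3) = mex{0} = 1
g(4) = mex{0,1} = 2
g(5) = mex{1} = 0
g(6) = mex{1,2} = 0
g(7) = mex{0,2} = 1
g(8) = mex{0} = 1
g(9) = mex{0,1} = 2
g(10) = mex{1} = 0
g(11) = mex{1,2} = 0
g(12) = mex{0,2} = 1
So g(12) = 1.
Pile B is a plain Nim pile of size 14, so its Grundy value is 14.
Build the Grundy sequence for pile C with g(k) = mex{g(k−s) : s ∈ {5, 6}, s ≤ k}:
k:     0  1  2  3  4  5  6  7  8  9 10
g(k):  0  0  0  0  0  1  1  1  1  1  2
So g(10) = 2.
Pile D is a plain Nim pile of size 1, so its Grundy value is 1.
By the Sprague-Grundy theorem, the Grundy value of a sum of independent games is the XOR of the component values.
Combined value = 1 ⊕ 14 ⊕ 2 ⊕ 1 = 12.

12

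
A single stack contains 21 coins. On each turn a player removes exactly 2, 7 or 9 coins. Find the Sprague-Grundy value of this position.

Grundy values for subtraction set {2, 7, 9}:
k:     0  1  2  3  4  5  6  7  8  9 10 11 12 13 14 15 16 17 18 19 20 21
g(k):  0  0  1  1  0  0  1  1  2  2  3  3  2  2  3  0  0  1  1  0  0  1
So g(21) = 1.

1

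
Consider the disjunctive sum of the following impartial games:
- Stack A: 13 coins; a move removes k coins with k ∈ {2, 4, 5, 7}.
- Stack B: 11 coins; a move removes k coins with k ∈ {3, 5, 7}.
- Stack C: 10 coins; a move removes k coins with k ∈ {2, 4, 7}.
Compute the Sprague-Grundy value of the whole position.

0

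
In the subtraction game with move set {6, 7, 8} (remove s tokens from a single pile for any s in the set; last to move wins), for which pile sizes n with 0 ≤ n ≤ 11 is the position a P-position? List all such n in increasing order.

Build the Grundy sequence with g(k) = mex{g(k−s) : s ∈ {6, 7, 8}, s ≤ k}:
k:     0  1  2  3  4  5  6  7  8  9 10 11
g(k):  0  0  0  0  0  0  1  1  1  1  1  1
The P-positions (g = 0) in 0..11 are 0, 1, 2, 3, 4, 5.

0, 1, 2, 3, 4, 5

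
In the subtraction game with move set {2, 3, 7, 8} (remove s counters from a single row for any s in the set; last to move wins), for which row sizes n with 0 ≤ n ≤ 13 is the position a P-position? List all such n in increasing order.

Build the Grundy sequence with g(k) = mex{g(k−s) : s ∈ {2, 3, 7, 8}, s ≤ k}:
g(0) = mex{} = 0
g(1) = mex{} = 0
g(2) = mex{0} = 1
g(3) = mex{0} = 1
g(4) = mex{0,1} = 2
g(5) = mex{1} = 0
g(6) = mex{1,2} = 0
g(7) = mex{0,2} = 1
g(8) = mex{0} = 1
g(9) = mex{0,1} = 2
g(10) = mex{1} = 0
g(11) = mex{1,2} = 0
g(12) = mex{0,2} = 1
g(13) = mex{0} = 1
The P-positions (g = 0) in 0..13 are 0, 1, 5, 6, 10, 11.

0, 1, 5, 6, 10, 11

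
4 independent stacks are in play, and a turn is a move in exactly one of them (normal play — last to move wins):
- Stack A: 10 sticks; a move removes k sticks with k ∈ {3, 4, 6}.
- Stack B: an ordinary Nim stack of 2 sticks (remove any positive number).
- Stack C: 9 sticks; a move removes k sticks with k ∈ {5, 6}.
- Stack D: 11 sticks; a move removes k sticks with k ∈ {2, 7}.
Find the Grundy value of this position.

Grundy values for stack A (subtraction set {3, 4, 6}):
k:     0  1  2  3  4  5  6  7  8  9 10
g(k):  0  0  0  1  1  1  2  2  2  0  0
So g(10) = 0.
Stack B is a plain Nim stack of size 2, so its Grundy value is 2.
For stack C, compute g(0), g(1), … with moves {5, 6}:
g(0) = mex{} = 0
g(1) = mex{} = 0
g(2) = mex{} = 0
g(3) = mex{} = 0
g(4) = mex{} = 0
g(5) = mex{0} = 1
g(6) = mex{0} = 1
g(7) = mex{0} = 1
g(8) = mex{0} = 1
g(9) = mex{0} = 1
So g(9) = 1.
For stack D, compute g(0), g(1), … with moves {2, 7}:
g(0) = mex{} = 0
g(1) = mex{} = 0
g(2) = mex{0} = 1
g(3) = mex{0} = 1
g(4) = mex{1} = 0
g(5) = mex{1} = 0
g(6) = mex{0} = 1
g(7) = mex{0} = 1
g(8) = mex{0,1} = 2
g(9) = mex{1} = 0
g(10) = mex{1,2} = 0
g(11) = mex{0} = 1
So g(11) = 1.
By the Sprague-Grundy theorem, the Grundy value of a sum of independent games is the XOR of the component values.
Combined value = 0 XOR 2 XOR 1 XOR 1 = 2.

2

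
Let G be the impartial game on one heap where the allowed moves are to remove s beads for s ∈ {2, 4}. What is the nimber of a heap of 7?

Grundy values for subtraction set {2, 4}:
k:     0  1  2  3  4  5  6  7
g(k):  0  0  1  1  2  2  0  0
So g(7) = 0.

0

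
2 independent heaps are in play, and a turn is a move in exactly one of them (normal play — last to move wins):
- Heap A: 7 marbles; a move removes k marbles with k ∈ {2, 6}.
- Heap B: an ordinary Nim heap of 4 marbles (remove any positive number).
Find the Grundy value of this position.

Grundy values for heap A (subtraction set {2, 6}):
k:     0  1  2  3  4  5  6  7
g(k):  0  0  1  1  0  0  1  1
So g(7) = 1.
Heap B is a plain Nim heap of size 4, so its Grundy value is 4.
By the Sprague-Grundy theorem, the Grundy value of a sum of independent games is the XOR of the component values.
Combined value = 1 XOR 4 = 5.

5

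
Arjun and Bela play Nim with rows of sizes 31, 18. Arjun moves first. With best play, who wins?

Arjun wins

Nim-sum: 31 XOR 18 = 13.
The nim-sum is 13 ≠ 0, so this is an N-position: the player to move can win; Arjun has a winning move.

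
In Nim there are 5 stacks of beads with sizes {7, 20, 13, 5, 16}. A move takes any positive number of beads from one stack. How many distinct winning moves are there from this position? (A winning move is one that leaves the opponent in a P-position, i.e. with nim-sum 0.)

1

Bitwise XOR of the heap sizes:
  00111  (7)
  10100  (20)
  01101  (13)
  00101  (5)
  10000  (16)
  -----
  01011  (11)
The overall nim-sum is X = 11. A stack of size p has a winning move iff p XOR X < p (reduce it to p XOR X).
  7: 7 XOR 11 = 12 ≥ 7 — no move.
  20: 20 XOR 11 = 31 ≥ 20 — no move.
  13: 13 XOR 11 = 6 < 13 — winning move (to 6).
  5: 5 XOR 11 = 14 ≥ 5 — no move.
  16: 16 XOR 11 = 27 ≥ 16 — no move.
That gives 1 winning move.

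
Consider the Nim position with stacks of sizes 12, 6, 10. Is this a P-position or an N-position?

P-position

In binary:
  1100  (12)
  0110  (6)
  1010  (10)
  ----
  0000  (0)
The nim-sum is 0, so this is a P-position: the player to move is in a losing position under optimal play.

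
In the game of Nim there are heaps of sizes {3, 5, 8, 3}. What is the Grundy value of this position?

13

In binary:
  0011  (3)
  0101  (5)
  1000  (8)
  0011  (3)
  ----
  1101  (13)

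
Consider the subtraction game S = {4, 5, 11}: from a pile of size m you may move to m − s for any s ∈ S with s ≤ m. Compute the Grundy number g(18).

Build the Grundy sequence with g(k) = mex{g(k−s) : s ∈ {4, 5, 11}, s ≤ k}:
k:     0  1  2  3  4  5  6  7  8  9 10 11 12 13 14 15 16 17 18
g(k):  0  0  0  0  1  1  1  1  2  0  0  2  3  1  1  3  0  0  0
So g(18) = 0.

0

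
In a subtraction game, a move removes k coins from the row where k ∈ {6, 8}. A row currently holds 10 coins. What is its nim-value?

1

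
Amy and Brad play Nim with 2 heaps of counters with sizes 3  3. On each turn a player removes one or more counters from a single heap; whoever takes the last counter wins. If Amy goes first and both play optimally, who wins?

Compute the nim-sum pairwise:
3 XOR 3 = 0
The nim-sum is 0, so this is a P-position: the player to move is in a losing position under optimal play; Amy is about to move from it and so loses — Brad wins.

Brad wins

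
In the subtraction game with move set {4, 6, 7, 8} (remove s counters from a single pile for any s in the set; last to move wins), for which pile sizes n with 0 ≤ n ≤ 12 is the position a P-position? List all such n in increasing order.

0, 1, 2, 3, 12

Compute g(0), g(1), … for moves {4, 6, 7, 8}:
g(0) = mex{} = 0
g(1) = mex{} = 0
g(2) = mex{} = 0
g(3) = mex{} = 0
g(4) = mex{0} = 1
g(5) = mex{0} = 1
g(6) = mex{0} = 1
g(7) = mex{0} = 1
g(8) = mex{0,1} = 2
g(9) = mex{0,1} = 2
g(10) = mex{0,1} = 2
g(11) = mex{0,1} = 2
g(12) = mex{1,2} = 0
The P-positions (g = 0) in 0..12 are 0, 1, 2, 3, 12.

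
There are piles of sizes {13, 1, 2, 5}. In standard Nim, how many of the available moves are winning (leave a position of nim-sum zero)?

Write each in binary and XOR column by column:
  1101  (13)
  0001  (1)
  0010  (2)
  0101  (5)
  ----
  1011  (11)
The overall nim-sum is X = 11. A pile of size p has a winning move iff p XOR X < p (reduce it to p XOR X).
  13: 13 XOR 11 = 6 < 13 — winning move (to 6).
  1: 1 XOR 11 = 10 ≥ 1 — no move.
  2: 2 XOR 11 = 9 ≥ 2 — no move.
  5: 5 XOR 11 = 14 ≥ 5 — no move.
That gives 1 winning move.

1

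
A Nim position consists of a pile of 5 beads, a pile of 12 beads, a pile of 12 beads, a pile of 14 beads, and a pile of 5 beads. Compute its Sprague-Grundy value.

14

Nim-sum: 5 ⊕ 12 ⊕ 12 ⊕ 14 ⊕ 5 = 14.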